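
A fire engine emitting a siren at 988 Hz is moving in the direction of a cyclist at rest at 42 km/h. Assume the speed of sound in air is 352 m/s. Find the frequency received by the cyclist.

42 km/h = 11.67 m/s.
Moving source, stationary observer: f' = f · v/(v − v_s) since the source is approaching.
f' = 988 × 352/(352 − 11.67) = 988 × 352/340.3 ≈ 1022 Hz.

1022 Hz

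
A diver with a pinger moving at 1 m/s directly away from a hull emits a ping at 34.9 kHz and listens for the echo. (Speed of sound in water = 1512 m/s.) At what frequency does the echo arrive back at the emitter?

The hull receives the sound from a moving source: f₁ = f₀ · v/(v + v_e) = 34.9 × 1512/1513 ≈ 34.9 kHz.
On the return leg the diver with a pinger is a moving observer: f₂ = f₁ · (v − v_e)/v = 34.9 × 1511/1512 ≈ 34.9 kHz.

34.9 kHz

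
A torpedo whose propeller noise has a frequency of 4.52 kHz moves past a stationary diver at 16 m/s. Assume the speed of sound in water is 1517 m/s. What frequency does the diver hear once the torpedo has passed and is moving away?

Receding: f₂ = f · v/(v + v_s) = 4.52 × 1517/1533 ≈ 4.47 kHz.

4.47 kHz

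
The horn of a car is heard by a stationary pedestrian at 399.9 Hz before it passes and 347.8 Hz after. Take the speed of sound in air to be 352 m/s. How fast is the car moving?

f₁/f₂ = (v + v_s)/(v − v_s), so v_s = v · (f₁ − f₂)/(f₁ + f₂).
v_s = 352 × (399.9 − 347.8)/(399.9 + 347.8) = 352 × 52.1/747.7 ≈ 24.5 m/s.

24.5 m/s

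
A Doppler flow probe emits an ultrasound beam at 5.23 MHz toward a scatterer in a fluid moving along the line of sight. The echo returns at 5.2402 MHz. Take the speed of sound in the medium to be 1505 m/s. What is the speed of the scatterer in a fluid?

Double Doppler shift off a moving reflector: f₂ = f₀ · (v + u)/(v − u) (u > 0 toward emitter).
Rearranging, u = v · (f₂ − f₀)/(f₂ + f₀) = 1505 × 0.0102/10.4702 ≈ 1.47 m/s.
So the scatterer in a fluid is moving at 1.47 m/s toward the emitter.

1.47 m/s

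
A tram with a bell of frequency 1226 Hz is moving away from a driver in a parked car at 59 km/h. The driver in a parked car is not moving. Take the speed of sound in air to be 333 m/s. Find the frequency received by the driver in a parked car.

1168 Hz

59 km/h = 16.39 m/s.
With the source moving away from a stationary observer, f' = f · v/(v + v_s).
f' = 1226 × 333/(333 + 16.39) = 1226 × 333/349.4 ≈ 1168 Hz.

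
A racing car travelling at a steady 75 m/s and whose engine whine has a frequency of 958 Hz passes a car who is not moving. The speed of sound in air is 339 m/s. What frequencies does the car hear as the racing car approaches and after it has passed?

Approaching: f₁ = f · v/(v − v_s) = 958 × 339/264 ≈ 1230 Hz.
Receding: f₂ = f · v/(v + v_s) = 958 × 339/414 ≈ 784 Hz.

1230 Hz approaching; 784 Hz receding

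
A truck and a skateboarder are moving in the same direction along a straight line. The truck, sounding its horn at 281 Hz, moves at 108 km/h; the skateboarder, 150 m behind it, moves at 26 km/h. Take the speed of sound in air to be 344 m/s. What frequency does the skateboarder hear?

264 Hz

108 km/h = 30 m/s; 26 km/h = 7.222 m/s.
The skateboarder is behind, so the truck is moving away from it while the skateboarder is moving toward the truck.
General Doppler shift: f' = f · (v + v_o)/(v + v_s).
f' = 281 × (344 + 7.222)/(344 + 30) = 281 × 351.22/374 ≈ 264 Hz.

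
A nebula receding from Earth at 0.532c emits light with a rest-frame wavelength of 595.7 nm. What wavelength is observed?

Relativistic Doppler for wavelength: λ' = λ₀ · √((1 + β)/(1 − β)).
λ' = 595.7 × √(1.5320/0.4680) = 595.7 × 1.80928 ≈ 1077.8 nm.

1077.8 nm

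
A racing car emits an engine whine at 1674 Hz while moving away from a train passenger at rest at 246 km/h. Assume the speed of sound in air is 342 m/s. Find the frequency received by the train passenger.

246 km/h = 68.33 m/s.
With the source moving away from a stationary observer, f' = f · v/(v + v_s).
f' = 1674 × 342/(342 + 68.33) = 1674 × 342/410.3 ≈ 1395 Hz.

1395 Hz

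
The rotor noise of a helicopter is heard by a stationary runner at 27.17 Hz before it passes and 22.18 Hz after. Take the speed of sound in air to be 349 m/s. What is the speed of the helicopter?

35 m/s

f₁/f₂ = (v + v_s)/(v − v_s), so v_s = v · (f₁ − f₂)/(f₁ + f₂).
v_s = 349 × (27.17 − 22.18)/(27.17 + 22.18) = 349 × 4.99/49.35 ≈ 35 m/s.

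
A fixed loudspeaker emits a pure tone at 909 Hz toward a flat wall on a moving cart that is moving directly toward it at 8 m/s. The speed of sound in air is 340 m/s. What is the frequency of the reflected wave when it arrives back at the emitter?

At the flat wall on a moving cart (a moving observer), f₁ = f₀ · (v + u)/v = 909 × 348/340 ≈ 930 Hz.
The reflection then acts as a moving source: f₂ = f₁ · v/(v − u) ≈ 953 Hz.

953 Hz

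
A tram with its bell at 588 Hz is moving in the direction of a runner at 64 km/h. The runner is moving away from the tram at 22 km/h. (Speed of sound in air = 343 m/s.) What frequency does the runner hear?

64 km/h = 17.78 m/s; 22 km/h = 6.111 m/s.
General Doppler shift: f' = f · (v − v_o)/(v − v_s).
f' = 588 × (343 − 6.111)/(343 − 17.78) = 588 × 336.89/325.22 ≈ 609 Hz.

609 Hz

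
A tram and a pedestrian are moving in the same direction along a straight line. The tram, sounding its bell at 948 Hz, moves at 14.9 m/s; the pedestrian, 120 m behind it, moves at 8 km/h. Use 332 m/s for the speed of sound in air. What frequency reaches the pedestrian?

913 Hz

8 km/h = 2.222 m/s.
The pedestrian is behind, so the tram is moving away from it while the pedestrian is moving toward the tram.
With source receding and observer approaching, f' = f · (v + v_o)/(v + v_s).
f' = 948 × (332 + 2.222)/(332 + 14.9) = 948 × 334.22/346.9 ≈ 913 Hz.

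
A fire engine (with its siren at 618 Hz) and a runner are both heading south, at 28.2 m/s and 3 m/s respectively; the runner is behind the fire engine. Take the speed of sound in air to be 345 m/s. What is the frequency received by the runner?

The runner is behind, so the fire engine is moving away from it while the runner is moving toward the fire engine.
With source receding and observer approaching, f' = f · (v + v_o)/(v + v_s).
f' = 618 × (345 + 3)/(345 + 28.2) = 618 × 348/373.2 ≈ 576 Hz.

576 Hz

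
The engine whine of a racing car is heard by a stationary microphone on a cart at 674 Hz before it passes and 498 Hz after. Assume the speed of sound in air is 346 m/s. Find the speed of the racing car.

f₁/f₂ = (v + v_s)/(v − v_s), so v_s = v · (f₁ − f₂)/(f₁ + f₂).
v_s = 346 × (674 − 498)/(674 + 498) = 346 × 176/1172 ≈ 52 m/s.

52 m/s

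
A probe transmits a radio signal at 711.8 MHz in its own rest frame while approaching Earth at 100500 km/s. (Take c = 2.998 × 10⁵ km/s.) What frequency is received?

1008.8 MHz

β = v/c = 100500/299800 = 0.3352.
Relativistic Doppler for frequency: f' = f₀ · √((1 + β)/(1 − β)).
f' = 711.8 × √(1.3352/0.6648) = 711.8 × 1.41723 ≈ 1008.8 MHz.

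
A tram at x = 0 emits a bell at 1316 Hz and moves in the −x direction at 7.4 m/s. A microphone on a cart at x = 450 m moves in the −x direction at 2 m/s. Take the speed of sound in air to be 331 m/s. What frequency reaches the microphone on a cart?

The observer lies on the +x side, so the source is heading away from the observer and the observer is heading toward the source.
Both move, so f' = f · (v + v_o)/(v + v_s).
f' = 1316 × (331 + 2)/(331 + 7.4) = 1316 × 333/338.4 ≈ 1295 Hz.

1295 Hz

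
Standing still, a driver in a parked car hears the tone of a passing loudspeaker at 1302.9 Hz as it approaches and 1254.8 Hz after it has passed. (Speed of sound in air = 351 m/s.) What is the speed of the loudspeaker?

f₁/f₂ = (v + v_s)/(v − v_s), so v_s = v · (f₁ − f₂)/(f₁ + f₂).
v_s = 351 × (1302.9 − 1254.8)/(1302.9 + 1254.8) = 351 × 48.1/2557.7 ≈ 6.6 m/s.

6.6 m/s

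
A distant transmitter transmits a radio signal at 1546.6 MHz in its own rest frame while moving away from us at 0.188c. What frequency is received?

1278.6 MHz

Relativistic Doppler for frequency: f' = f₀ · √((1 − β)/(1 + β)).
f' = 1546.6 × √(0.8120/1.1880) = 1546.6 × 0.82674 ≈ 1278.6 MHz.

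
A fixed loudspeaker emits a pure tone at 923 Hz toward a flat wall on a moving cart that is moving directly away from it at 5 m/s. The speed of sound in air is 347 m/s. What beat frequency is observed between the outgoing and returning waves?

The flat wall on a moving cart first receives the wave as a moving observer: f₁ = f₀ · (v − u)/v = 923 × (347 − 5)/347 ≈ 909.7 Hz.
The reflection then acts as a moving source: f₂ = f₁ · v/(v + u) ≈ 896.8 Hz.
Beat frequency: |f₂ − f₀| = 2u·f₀/(v + u) = 2 × 5 × 923/352 ≈ 26.2 Hz.

26.2 Hz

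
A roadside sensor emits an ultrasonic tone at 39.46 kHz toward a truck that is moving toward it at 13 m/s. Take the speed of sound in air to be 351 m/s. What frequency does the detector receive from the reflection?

42.5 kHz

At the truck (a moving observer), f₁ = f₀ · (v + u)/v = 39.46 × 364/351 ≈ 40.9 kHz.
The reflection then acts as a moving source: f₂ = f₁ · v/(v − u) ≈ 42.5 kHz.
Equivalently f₂ = f₀ · (v + u)/(v − u).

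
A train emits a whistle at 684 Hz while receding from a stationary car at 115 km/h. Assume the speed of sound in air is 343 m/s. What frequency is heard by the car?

115 km/h = 31.94 m/s.
With the source moving away from a stationary observer, f' = f · v/(v + v_s).
f' = 684 × 343/(343 + 31.94) = 684 × 343/374.9 ≈ 626 Hz.

626 Hz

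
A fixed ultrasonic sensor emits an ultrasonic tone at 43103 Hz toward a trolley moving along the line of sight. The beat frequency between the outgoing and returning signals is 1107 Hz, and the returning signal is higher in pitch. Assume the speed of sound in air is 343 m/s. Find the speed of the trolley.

4.3 m/s

Double Doppler shift off a moving reflector: f₂ = f₀ · (v + u)/(v − u) (u > 0 toward emitter).
Returning signal is higher, so f₂ = f₀ + Δf = 43103 + 1107 = 44210 Hz.
Rearranging, u = v · (f₂ − f₀)/(f₂ + f₀) = 343 × 1107/87313 ≈ 4.3 m/s.
So the trolley is moving at 4.3 m/s toward the emitter.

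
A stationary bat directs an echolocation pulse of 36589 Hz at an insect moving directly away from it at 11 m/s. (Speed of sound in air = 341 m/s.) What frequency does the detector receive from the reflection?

34302 Hz

The insect first receives the wave as a moving observer: f₁ = f₀ · (v − u)/v = 36589 × (341 − 11)/341 ≈ 35409 Hz.
On reflection it acts as a source moving away from the stationary detector: f₂ = f₁ · v/(v + u) = 35409 × 341/352 ≈ 34302 Hz.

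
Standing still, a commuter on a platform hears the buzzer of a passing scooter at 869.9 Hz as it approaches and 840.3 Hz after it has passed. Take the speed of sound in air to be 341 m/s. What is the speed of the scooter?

f₁/f₂ = (v + v_s)/(v − v_s), so v_s = v · (f₁ − f₂)/(f₁ + f₂).
v_s = 341 × (869.9 − 840.3)/(869.9 + 840.3) = 341 × 29.6/1710.2 ≈ 5.9 m/s.

5.9 m/s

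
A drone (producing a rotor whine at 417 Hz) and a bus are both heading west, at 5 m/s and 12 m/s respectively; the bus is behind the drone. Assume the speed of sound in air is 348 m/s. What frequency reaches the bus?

The bus is behind, so the drone is moving away from it while the bus is moving toward the drone.
Both move, so f' = f · (v + v_o)/(v + v_s).
f' = 417 × (348 + 12)/(348 + 5) = 417 × 360/353 ≈ 425 Hz.

425 Hz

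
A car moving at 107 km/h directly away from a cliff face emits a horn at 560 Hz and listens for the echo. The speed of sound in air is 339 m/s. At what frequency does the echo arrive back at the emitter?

470 Hz

107 km/h = 29.72 m/s.
The cliff face receives the sound from a moving source: f₁ = f₀ · v/(v + v_e) = 560 × 339/368.72 ≈ 515 Hz.
On the return leg the car is a moving observer: f₂ = f₁ · (v − v_e)/v = 515 × 309.28/339 ≈ 470 Hz.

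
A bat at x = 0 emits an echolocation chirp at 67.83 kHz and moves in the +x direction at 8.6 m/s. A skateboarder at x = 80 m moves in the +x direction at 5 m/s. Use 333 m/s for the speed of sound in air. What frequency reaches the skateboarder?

The observer lies on the +x side, so the source is heading toward the observer and the observer is heading away from the source.
With source approaching and observer receding, f' = f · (v − v_o)/(v − v_s).
f' = 67.83 × (333 − 5)/(333 − 8.6) = 67.83 × 328/324.4 ≈ 68.6 kHz.

68.6 kHz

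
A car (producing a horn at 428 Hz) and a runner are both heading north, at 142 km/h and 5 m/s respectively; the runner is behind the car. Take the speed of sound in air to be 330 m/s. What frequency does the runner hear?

142 km/h = 39.44 m/s.
The runner is behind, so the car is moving away from it while the runner is moving toward the car.
With source receding and observer approaching, f' = f · (v + v_o)/(v + v_s).
f' = 428 × (330 + 5)/(330 + 39.44) = 428 × 335/369.44 ≈ 388 Hz.

388 Hz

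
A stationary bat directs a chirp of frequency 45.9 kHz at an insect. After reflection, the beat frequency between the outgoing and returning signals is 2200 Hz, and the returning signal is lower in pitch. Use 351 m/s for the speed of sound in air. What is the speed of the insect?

Double Doppler shift off a moving reflector: f₂ = f₀ · (v + u)/(v − u) (u > 0 toward emitter).
Returning signal is lower, so f₂ = f₀ − Δf = 45900 − 2200 = 43700 Hz.
Rearranging, u = v · (f₂ − f₀)/(f₂ + f₀) = 351 × -2200/89600 ≈ -8.6 m/s.
So the insect is moving at 8.6 m/s away from the emitter.

8.6 m/s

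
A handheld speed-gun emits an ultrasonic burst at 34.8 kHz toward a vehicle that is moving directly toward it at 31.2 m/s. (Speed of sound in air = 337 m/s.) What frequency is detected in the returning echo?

The vehicle first receives the wave as a moving observer: f₁ = f₀ · (v + u)/v = 34.8 × (337 + 31.2)/337 ≈ 38.0 kHz.
On reflection it acts as a source moving toward the stationary detector: f₂ = f₁ · v/(v − u) = 38.0 × 337/305.8 ≈ 41.9 kHz.
Equivalently f₂ = f₀ · (v + u)/(v − u).

41.9 kHz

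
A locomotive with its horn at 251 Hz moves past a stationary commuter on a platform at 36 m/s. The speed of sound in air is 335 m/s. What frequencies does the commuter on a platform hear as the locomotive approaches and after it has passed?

281 Hz approaching; 227 Hz receding

Approaching: f₁ = f · v/(v − v_s) = 251 × 335/299 ≈ 281 Hz.
Receding: f₂ = f · v/(v + v_s) = 251 × 335/371 ≈ 227 Hz.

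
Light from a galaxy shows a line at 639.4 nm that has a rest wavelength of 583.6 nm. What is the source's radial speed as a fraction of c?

λ'/λ₀ = 1.0956 > 1 (redshift), so the source is receding.
λ'/λ₀ = √((1 + β)/(1 − β)) for a receding source ⇒ β = (r² − 1)/(r² + 1) with r = λ'/λ₀.
β = (1.2004 − 1)/(1.2004 + 1) ≈ 0.091.

0.091c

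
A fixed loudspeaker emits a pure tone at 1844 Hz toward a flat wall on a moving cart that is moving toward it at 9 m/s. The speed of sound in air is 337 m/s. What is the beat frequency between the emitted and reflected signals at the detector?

101 Hz

The flat wall on a moving cart first receives the wave as a moving observer: f₁ = f₀ · (v + u)/v = 1844 × (337 + 9)/337 ≈ 1893.2 Hz.
On reflection it acts as a source moving toward the stationary detector: f₂ = f₁ · v/(v − u) = 1893.2 × 337/328 ≈ 1945.2 Hz.
Beat frequency: |f₂ − f₀| = 2u·f₀/(v − u) = 2 × 9 × 1844/328 ≈ 101 Hz.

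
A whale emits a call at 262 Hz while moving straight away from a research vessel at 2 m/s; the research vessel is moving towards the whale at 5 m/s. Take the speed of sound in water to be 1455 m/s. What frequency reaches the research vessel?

General Doppler shift: f' = f · (v + v_o)/(v + v_s).
f' = 262 × (1455 + 5)/(1455 + 2) = 262 × 1460/1457 ≈ 263 Hz.

263 Hz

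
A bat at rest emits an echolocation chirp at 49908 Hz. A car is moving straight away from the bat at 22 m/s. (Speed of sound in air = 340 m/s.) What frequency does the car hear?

46679 Hz

Only the observer moves, away from the source, so f' = f · (v − v_o)/v.
f' = 49908 × (340 − 22)/340 = 49908 × 318/340 ≈ 46679 Hz.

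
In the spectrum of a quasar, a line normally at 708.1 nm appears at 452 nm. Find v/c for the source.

0.421c

λ'/λ₀ = 0.6383 < 1 (blueshift), so the source is approaching.
λ'/λ₀ = √((1 − β)/(1 + β)) for an approaching source ⇒ β = (1 − r²)/(1 + r²) with r = λ'/λ₀.
β = (1 − 0.4075)/(1 + 0.4075) ≈ 0.421.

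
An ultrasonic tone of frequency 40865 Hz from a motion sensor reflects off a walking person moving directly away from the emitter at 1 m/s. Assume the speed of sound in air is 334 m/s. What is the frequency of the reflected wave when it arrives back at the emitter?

The walking person first receives the wave as a moving observer: f₁ = f₀ · (v − u)/v = 40865 × (334 − 1)/334 ≈ 40743 Hz.
The reflection then acts as a moving source: f₂ = f₁ · v/(v + u) ≈ 40621 Hz.
Equivalently f₂ = f₀ · (v − u)/(v + u).

40621 Hz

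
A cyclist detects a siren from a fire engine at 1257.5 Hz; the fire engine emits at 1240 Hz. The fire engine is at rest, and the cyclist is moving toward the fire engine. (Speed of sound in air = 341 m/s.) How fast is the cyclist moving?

f' = f · (v + v_o)/v ⇒ v_o = v · |f'/f − 1|.
v_o = 341 × |1257.5/1240 − 1| = 341 × 0.01411 ≈ 4.8 m/s.

4.8 m/s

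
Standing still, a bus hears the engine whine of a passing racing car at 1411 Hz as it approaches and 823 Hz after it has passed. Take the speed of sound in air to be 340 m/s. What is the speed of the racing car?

89 m/s

f₁/f₂ = (v + v_s)/(v − v_s), so v_s = v · (f₁ − f₂)/(f₁ + f₂).
v_s = 340 × (1411 − 823)/(1411 + 823) = 340 × 588/2234 ≈ 89 m/s.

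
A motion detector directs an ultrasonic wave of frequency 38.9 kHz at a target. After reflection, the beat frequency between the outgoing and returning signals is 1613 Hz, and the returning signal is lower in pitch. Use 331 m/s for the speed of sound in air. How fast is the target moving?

7.0 m/s

Double Doppler shift off a moving reflector: f₂ = f₀ · (v + u)/(v − u) (u > 0 toward emitter).
Returning signal is lower, so f₂ = f₀ − Δf = 38900 − 1613 = 37287 Hz.
Rearranging, u = v · (f₂ − f₀)/(f₂ + f₀) = 331 × -1613/76187 ≈ -7.0 m/s.
So the target is moving at 7.0 m/s away from the emitter.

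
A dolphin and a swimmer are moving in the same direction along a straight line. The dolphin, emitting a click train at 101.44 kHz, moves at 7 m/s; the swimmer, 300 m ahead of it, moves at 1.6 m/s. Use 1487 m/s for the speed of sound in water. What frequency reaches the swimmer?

The swimmer is ahead, so the dolphin is moving toward it while the swimmer is moving away from the dolphin.
Both move, so f' = f · (v − v_o)/(v − v_s).
f' = 101.44 × (1487 − 1.6)/(1487 − 7) = 101.44 × 1485.4/1480 ≈ 101.8 kHz.

101.8 kHz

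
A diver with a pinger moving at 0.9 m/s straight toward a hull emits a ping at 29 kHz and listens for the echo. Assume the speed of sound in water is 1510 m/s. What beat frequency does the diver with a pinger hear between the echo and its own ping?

The hull receives the sound from a moving source: f₁ = f₀ · v/(v − v_e) = 29 × 1510/1509.1 ≈ 29.0173 kHz.
On the return leg the diver with a pinger is a moving observer: f₂ = f₁ · (v + v_e)/v = 29.0173 × 1510.9/1510 ≈ 29.0346 kHz.
Equivalently f₂ = f₀ · (v + v_e)/(v − v_e).
Beat against the emitted tone (with f₀ = 29000 Hz): |f₂ − f₀| = 2v_e·f₀/(v − v_e) = 2 × 0.9 × 29000/1509.1 ≈ 34.6 Hz.

34.6 Hz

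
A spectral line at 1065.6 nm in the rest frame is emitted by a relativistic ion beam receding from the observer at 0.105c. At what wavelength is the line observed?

Relativistic Doppler for wavelength: λ' = λ₀ · √((1 + β)/(1 − β)).
λ' = 1065.6 × √(1.1050/0.8950) = 1065.6 × 1.11114 ≈ 1184.0 nm.

1184.0 nm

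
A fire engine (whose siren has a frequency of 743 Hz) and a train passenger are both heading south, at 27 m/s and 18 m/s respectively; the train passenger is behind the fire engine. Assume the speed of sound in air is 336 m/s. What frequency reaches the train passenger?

725 Hz

The train passenger is behind, so the fire engine is moving away from it while the train passenger is moving toward the fire engine.
With source receding and observer approaching, f' = f · (v + v_o)/(v + v_s).
f' = 743 × (336 + 18)/(336 + 27) = 743 × 354/363 ≈ 725 Hz.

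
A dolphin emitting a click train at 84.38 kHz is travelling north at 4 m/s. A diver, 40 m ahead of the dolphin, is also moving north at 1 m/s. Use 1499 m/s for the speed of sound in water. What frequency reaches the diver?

The diver is ahead, so the dolphin is moving toward it while the diver is moving away from the dolphin.
General Doppler shift: f' = f · (v − v_o)/(v − v_s).
f' = 84.38 × (1499 − 1)/(1499 − 4) = 84.38 × 1498/1495 ≈ 84.5 kHz.

84.5 kHz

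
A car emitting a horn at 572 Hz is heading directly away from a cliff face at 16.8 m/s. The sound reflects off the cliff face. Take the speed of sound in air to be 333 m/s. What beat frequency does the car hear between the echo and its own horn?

The cliff face receives the sound from a moving source: f₁ = f₀ · v/(v + v_e) = 572 × 333/349.8 ≈ 544.5 Hz.
On the return leg the car is a moving observer: f₂ = f₁ · (v − v_e)/v = 544.5 × 316.2/333 ≈ 517.1 Hz.
Beat against the emitted tone: |f₂ − f₀| = 2v_e·f₀/(v + v_e) = 2 × 16.8 × 572/349.8 ≈ 54.9 Hz.

54.9 Hz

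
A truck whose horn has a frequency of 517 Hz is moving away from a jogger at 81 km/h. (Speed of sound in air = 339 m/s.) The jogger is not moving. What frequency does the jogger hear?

81 km/h = 22.5 m/s.
With the source moving away from a stationary observer, f' = f · v/(v + v_s).
f' = 517 × 339/(339 + 22.5) = 517 × 339/361.5 ≈ 485 Hz.

485 Hz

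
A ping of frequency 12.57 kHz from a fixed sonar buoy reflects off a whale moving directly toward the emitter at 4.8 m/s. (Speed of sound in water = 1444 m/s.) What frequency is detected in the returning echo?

At the whale (a moving observer), f₁ = f₀ · (v + u)/v = 12.57 × 1448.8/1444 ≈ 12.61 kHz.
The reflection then acts as a moving source: f₂ = f₁ · v/(v − u) ≈ 12.65 kHz.

12.65 kHz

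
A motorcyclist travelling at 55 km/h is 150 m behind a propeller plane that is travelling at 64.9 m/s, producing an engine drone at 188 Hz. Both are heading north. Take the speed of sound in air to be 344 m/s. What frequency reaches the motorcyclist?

55 km/h = 15.28 m/s.
The motorcyclist is behind, so the propeller plane is moving away from it while the motorcyclist is moving toward the propeller plane.
Both move, so f' = f · (v + v_o)/(v + v_s).
f' = 188 × (344 + 15.28)/(344 + 64.9) = 188 × 359.28/408.9 ≈ 165 Hz.

165 Hz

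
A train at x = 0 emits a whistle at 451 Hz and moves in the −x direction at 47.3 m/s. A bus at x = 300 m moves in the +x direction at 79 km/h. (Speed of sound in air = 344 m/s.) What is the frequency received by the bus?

79 km/h = 21.94 m/s.
The observer lies on the +x side, so the source is heading away from the observer and the observer is heading away from the source.
General Doppler shift: f' = f · (v − v_o)/(v + v_s).
f' = 451 × (344 − 21.94)/(344 + 47.3) = 451 × 322.06/391.3 ≈ 371 Hz.

371 Hz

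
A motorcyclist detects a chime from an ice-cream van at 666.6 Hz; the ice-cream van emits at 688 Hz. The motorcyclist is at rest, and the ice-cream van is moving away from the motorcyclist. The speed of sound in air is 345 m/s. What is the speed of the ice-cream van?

11.1 m/s

f' = f · v/(v + v_s) ⇒ v_s = v · |1 − f/f'|.
v_s = 345 × |1 − 688/666.6| = 345 × 0.0321 ≈ 11.1 m/s.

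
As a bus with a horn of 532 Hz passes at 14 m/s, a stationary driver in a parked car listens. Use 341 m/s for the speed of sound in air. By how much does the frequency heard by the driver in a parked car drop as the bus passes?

Approaching: f₁ = f · v/(v − v_s) = 532 × 341/327 ≈ 554.8 Hz.
Receding: f₂ = f · v/(v + v_s) = 532 × 341/355 ≈ 511.0 Hz.
Drop: f₁ − f₂ = 2f·v·v_s/(v² − v_s²) = 2 × 532 × 341 × 14/(341² − 14²) ≈ 43.8 Hz.

43.8 Hz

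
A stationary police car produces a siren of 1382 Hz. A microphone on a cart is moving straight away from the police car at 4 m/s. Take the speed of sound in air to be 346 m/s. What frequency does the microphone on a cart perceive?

1366 Hz

Moving observer, stationary source: f' = f · (v − v_o)/v.
f' = 1382 × (346 − 4)/346 = 1382 × 342/346 ≈ 1366 Hz.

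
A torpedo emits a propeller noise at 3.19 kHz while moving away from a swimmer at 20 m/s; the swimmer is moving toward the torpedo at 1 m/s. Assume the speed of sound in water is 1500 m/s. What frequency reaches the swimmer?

3.15 kHz

With source receding and observer approaching, f' = f · (v + v_o)/(v + v_s).
f' = 3.19 × (1500 + 1)/(1500 + 20) = 3.19 × 1501/1520 ≈ 3.15 kHz.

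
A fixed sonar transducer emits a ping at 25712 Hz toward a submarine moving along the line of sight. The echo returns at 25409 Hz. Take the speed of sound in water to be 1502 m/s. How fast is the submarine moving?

8.9 m/s

Double Doppler shift off a moving reflector: f₂ = f₀ · (v + u)/(v − u) (u > 0 toward emitter).
Rearranging, u = v · (f₂ − f₀)/(f₂ + f₀) = 1502 × -303/51121 ≈ -8.9 m/s.
So the submarine is moving at 8.9 m/s away from the emitter.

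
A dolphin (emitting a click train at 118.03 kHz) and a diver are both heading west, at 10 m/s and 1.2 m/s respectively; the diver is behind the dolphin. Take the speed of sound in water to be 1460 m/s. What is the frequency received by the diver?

117.3 kHz

The diver is behind, so the dolphin is moving away from it while the diver is moving toward the dolphin.
Both move, so f' = f · (v + v_o)/(v + v_s).
f' = 118.03 × (1460 + 1.2)/(1460 + 10) = 118.03 × 1461.2/1470 ≈ 117.3 kHz.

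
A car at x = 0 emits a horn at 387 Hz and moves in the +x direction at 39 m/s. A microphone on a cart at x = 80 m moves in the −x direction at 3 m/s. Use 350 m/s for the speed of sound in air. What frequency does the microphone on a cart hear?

The observer lies on the +x side, so the source is heading toward the observer and the observer is heading toward the source.
Both move, so f' = f · (v + v_o)/(v − v_s).
f' = 387 × (350 + 3)/(350 − 39) = 387 × 353/311 ≈ 439 Hz.

439 Hz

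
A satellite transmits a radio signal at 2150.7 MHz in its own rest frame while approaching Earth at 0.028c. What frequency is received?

Relativistic Doppler for frequency: f' = f₀ · √((1 + β)/(1 − β)).
f' = 2150.7 × √(1.0280/0.9720) = 2150.7 × 1.02840 ≈ 2211.8 MHz.

2211.8 MHz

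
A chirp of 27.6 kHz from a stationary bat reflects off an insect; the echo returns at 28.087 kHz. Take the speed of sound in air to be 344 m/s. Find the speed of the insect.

3.0 m/s

Double Doppler shift off a moving reflector: f₂ = f₀ · (v + u)/(v − u) (u > 0 toward emitter).
Rearranging, u = v · (f₂ − f₀)/(f₂ + f₀) = 344 × 0.487/55.687 ≈ 3.0 m/s.
So the insect is moving at 3.0 m/s toward the emitter.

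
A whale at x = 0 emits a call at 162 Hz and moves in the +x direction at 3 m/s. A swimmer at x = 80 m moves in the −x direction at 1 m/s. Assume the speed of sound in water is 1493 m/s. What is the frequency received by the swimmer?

162 Hz

The observer lies on the +x side, so the source is heading toward the observer and the observer is heading toward the source.
Both move, so f' = f · (v + v_o)/(v − v_s).
f' = 162 × (1493 + 1)/(1493 − 3) = 162 × 1494/1490 ≈ 162 Hz.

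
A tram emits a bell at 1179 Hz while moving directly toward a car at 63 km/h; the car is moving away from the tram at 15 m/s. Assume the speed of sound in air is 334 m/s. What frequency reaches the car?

1188 Hz

63 km/h = 17.5 m/s.
General Doppler shift: f' = f · (v − v_o)/(v − v_s).
f' = 1179 × (334 − 15)/(334 − 17.5) = 1179 × 319/316.5 ≈ 1188 Hz.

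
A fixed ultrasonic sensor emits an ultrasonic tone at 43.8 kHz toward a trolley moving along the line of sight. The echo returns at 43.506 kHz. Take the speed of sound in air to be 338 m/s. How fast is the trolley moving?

1.14 m/s

Double Doppler shift off a moving reflector: f₂ = f₀ · (v + u)/(v − u) (u > 0 toward emitter).
Rearranging, u = v · (f₂ − f₀)/(f₂ + f₀) = 338 × -0.294/87.306 ≈ -1.14 m/s.
So the trolley is moving at 1.14 m/s away from the emitter.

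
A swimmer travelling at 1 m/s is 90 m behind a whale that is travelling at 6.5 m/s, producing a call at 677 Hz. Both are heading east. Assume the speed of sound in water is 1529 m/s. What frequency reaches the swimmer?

675 Hz

The swimmer is behind, so the whale is moving away from it while the swimmer is moving toward the whale.
General Doppler shift: f' = f · (v + v_o)/(v + v_s).
f' = 677 × (1529 + 1)/(1529 + 6.5) = 677 × 1530/1535.5 ≈ 675 Hz.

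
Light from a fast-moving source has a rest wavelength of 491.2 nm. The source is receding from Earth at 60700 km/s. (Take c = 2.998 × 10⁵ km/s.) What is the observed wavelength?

603.1 nm

β = v/c = 60700/299800 = 0.2025.
Relativistic Doppler for wavelength: λ' = λ₀ · √((1 + β)/(1 − β)).
λ' = 491.2 × √(1.2025/0.7975) = 491.2 × 1.22790 ≈ 603.1 nm.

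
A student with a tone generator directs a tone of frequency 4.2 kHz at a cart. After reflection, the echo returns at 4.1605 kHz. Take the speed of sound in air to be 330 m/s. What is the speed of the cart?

1.56 m/s

Double Doppler shift off a moving reflector: f₂ = f₀ · (v + u)/(v − u) (u > 0 toward emitter).
Rearranging, u = v · (f₂ − f₀)/(f₂ + f₀) = 330 × -0.0395/8.3605 ≈ -1.56 m/s.
So the cart is moving at 1.56 m/s away from the emitter.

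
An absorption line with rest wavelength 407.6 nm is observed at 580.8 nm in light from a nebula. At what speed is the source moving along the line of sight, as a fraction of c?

0.340c

λ'/λ₀ = 1.4249 > 1 (redshift), so the source is receding.
λ'/λ₀ = √((1 + β)/(1 − β)) for a receding source ⇒ β = (r² − 1)/(r² + 1) with r = λ'/λ₀.
β = (2.0304 − 1)/(2.0304 + 1) ≈ 0.340.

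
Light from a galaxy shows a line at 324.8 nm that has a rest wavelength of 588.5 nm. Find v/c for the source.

0.533

λ'/λ₀ = 0.5519 < 1 (blueshift), so the source is approaching.
λ'/λ₀ = √((1 − β)/(1 + β)) for an approaching source ⇒ β = (1 − r²)/(1 + r²) with r = λ'/λ₀.
β = (1 − 0.3046)/(1 + 0.3046) ≈ 0.533.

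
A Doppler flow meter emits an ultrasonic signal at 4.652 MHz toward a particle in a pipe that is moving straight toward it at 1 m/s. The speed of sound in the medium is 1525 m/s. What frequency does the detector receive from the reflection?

4.658 MHz

The particle in a pipe first receives the wave as a moving observer: f₁ = f₀ · (v + u)/v = 4.652 × (1525 + 1)/1525 ≈ 4.655 MHz.
The reflection then acts as a moving source: f₂ = f₁ · v/(v − u) ≈ 4.658 MHz.
Equivalently f₂ = f₀ · (v + u)/(v − u).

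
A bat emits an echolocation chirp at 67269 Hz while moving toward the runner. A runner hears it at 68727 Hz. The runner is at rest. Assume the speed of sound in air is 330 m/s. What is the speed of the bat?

7.0 m/s

f' = f · v/(v − v_s) ⇒ v_s = v · |1 − f/f'|.
v_s = 330 × |1 − 67269/68727| = 330 × 0.02121 ≈ 7.0 m/s.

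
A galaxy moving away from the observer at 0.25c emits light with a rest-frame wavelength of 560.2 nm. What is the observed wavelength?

Relativistic Doppler for wavelength: λ' = λ₀ · √((1 + β)/(1 − β)).
λ' = 560.2 × √(1.2500/0.7500) = 560.2 × 1.29099 ≈ 723.2 nm.

723.2 nm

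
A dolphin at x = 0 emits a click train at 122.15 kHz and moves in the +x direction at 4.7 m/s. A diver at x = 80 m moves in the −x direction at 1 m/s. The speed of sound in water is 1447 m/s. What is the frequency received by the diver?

122.6 kHz

The observer lies on the +x side, so the source is heading toward the observer and the observer is heading toward the source.
General Doppler shift: f' = f · (v + v_o)/(v − v_s).
f' = 122.15 × (1447 + 1)/(1447 − 4.7) = 122.15 × 1448/1442.3 ≈ 122.6 kHz.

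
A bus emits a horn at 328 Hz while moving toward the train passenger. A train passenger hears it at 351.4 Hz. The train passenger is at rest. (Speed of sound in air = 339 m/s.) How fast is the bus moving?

f' = f · v/(v − v_s) ⇒ v_s = v · |1 − f/f'|.
v_s = 339 × |1 − 328/351.4| = 339 × 0.06659 ≈ 22.6 m/s.

22.6 m/s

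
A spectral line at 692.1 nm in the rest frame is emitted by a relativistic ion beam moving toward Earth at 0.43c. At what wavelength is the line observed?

437.0 nm

Relativistic Doppler for wavelength: λ' = λ₀ · √((1 − β)/(1 + β)).
λ' = 692.1 × √(0.5700/1.4300) = 692.1 × 0.63135 ≈ 437.0 nm.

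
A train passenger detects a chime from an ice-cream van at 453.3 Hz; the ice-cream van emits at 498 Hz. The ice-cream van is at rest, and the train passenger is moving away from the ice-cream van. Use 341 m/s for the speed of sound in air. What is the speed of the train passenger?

31 m/s

f' = f · (v − v_o)/v ⇒ v_o = v · |f'/f − 1|.
v_o = 341 × |453.3/498 − 1| = 341 × 0.08976 ≈ 31 m/s.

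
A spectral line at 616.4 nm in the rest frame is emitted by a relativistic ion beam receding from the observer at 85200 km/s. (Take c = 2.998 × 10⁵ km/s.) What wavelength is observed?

825.6 nm

β = v/c = 85200/299800 = 0.2842.
Relativistic Doppler for wavelength: λ' = λ₀ · √((1 + β)/(1 − β)).
λ' = 616.4 × √(1.2842/0.7158) = 616.4 × 1.33942 ≈ 825.6 nm.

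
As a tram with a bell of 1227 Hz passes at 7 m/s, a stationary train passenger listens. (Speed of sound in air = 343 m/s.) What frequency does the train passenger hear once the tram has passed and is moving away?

Receding: f₂ = f · v/(v + v_s) = 1227 × 343/350 ≈ 1202 Hz.

1202 Hz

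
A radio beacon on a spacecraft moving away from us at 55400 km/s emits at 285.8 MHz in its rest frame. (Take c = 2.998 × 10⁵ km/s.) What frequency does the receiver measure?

237.1 MHz

β = v/c = 55400/299800 = 0.1848.
Relativistic Doppler for frequency: f' = f₀ · √((1 − β)/(1 + β)).
f' = 285.8 × √(0.8152/1.1848) = 285.8 × 0.82950 ≈ 237.1 MHz.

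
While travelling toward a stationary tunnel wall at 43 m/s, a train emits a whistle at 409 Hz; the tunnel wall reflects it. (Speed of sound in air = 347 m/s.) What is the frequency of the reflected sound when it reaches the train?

The tunnel wall receives the sound from a moving source: f₁ = f₀ · v/(v − v_e) = 409 × 347/304 ≈ 467 Hz.
On the return leg the train is a moving observer: f₂ = f₁ · (v + v_e)/v = 467 × 390/347 ≈ 525 Hz.

525 Hz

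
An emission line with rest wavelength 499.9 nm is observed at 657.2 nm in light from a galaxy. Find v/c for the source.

0.267c

λ'/λ₀ = 1.3147 > 1 (redshift), so the source is receding.
λ'/λ₀ = √((1 + β)/(1 − β)) for a receding source ⇒ β = (r² − 1)/(r² + 1) with r = λ'/λ₀.
β = (1.7283 − 1)/(1.7283 + 1) ≈ 0.267.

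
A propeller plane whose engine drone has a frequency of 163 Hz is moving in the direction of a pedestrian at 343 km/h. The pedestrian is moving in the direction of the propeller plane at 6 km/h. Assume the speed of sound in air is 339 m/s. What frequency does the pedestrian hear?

228 Hz

343 km/h = 95.28 m/s; 6 km/h = 1.667 m/s.
With source approaching and observer approaching, f' = f · (v + v_o)/(v − v_s).
f' = 163 × (339 + 1.667)/(339 − 95.28) = 163 × 340.67/243.72 ≈ 228 Hz.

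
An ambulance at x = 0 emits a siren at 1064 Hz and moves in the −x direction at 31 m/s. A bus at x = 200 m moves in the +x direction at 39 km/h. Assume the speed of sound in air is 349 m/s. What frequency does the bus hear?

39 km/h = 10.83 m/s.
The observer lies on the +x side, so the source is heading away from the observer and the observer is heading away from the source.
Both move, so f' = f · (v − v_o)/(v + v_s).
f' = 1064 × (349 − 10.83)/(349 + 31) = 1064 × 338.17/380 ≈ 947 Hz.

947 Hz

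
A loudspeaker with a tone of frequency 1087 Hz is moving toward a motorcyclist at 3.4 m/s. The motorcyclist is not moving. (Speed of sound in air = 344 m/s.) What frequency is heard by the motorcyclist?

With the source moving toward a stationary observer, f' = f · v/(v − v_s).
f' = 1087 × 344/(344 − 3.4) = 1087 × 344/340.6 ≈ 1098 Hz.

1098 Hz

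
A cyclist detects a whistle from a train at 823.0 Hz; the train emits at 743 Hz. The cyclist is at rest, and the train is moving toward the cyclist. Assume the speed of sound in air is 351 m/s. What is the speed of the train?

f' = f · v/(v − v_s) ⇒ v_s = v · |1 − f/f'|.
v_s = 351 × |1 − 743/823.0| = 351 × 0.09721 ≈ 34 m/s.

34 m/s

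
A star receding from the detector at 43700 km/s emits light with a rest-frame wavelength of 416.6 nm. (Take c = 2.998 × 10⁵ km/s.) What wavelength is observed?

482.5 nm

β = v/c = 43700/299800 = 0.1458.
Relativistic Doppler for wavelength: λ' = λ₀ · √((1 + β)/(1 − β)).
λ' = 416.6 × √(1.1458/0.8542) = 416.6 × 1.15813 ≈ 482.5 nm.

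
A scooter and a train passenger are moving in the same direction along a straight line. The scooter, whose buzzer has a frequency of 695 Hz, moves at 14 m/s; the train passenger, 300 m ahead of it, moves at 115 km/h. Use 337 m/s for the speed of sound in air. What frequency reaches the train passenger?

656 Hz

115 km/h = 31.94 m/s.
The train passenger is ahead, so the scooter is moving toward it while the train passenger is moving away from the scooter.
With source approaching and observer receding, f' = f · (v − v_o)/(v − v_s).
f' = 695 × (337 − 31.94)/(337 − 14) = 695 × 305.06/323 ≈ 656 Hz.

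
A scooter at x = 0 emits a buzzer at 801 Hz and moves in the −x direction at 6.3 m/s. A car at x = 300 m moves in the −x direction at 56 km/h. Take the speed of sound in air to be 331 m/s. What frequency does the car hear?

56 km/h = 15.56 m/s.
The observer lies on the +x side, so the source is heading away from the observer and the observer is heading toward the source.
With source receding and observer approaching, f' = f · (v + v_o)/(v + v_s).
f' = 801 × (331 + 15.56)/(331 + 6.3) = 801 × 346.56/337.3 ≈ 823 Hz.

823 Hz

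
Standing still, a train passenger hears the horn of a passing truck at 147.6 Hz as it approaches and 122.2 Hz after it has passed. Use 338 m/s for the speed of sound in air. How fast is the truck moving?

32 m/s

f₁/f₂ = (v + v_s)/(v − v_s), so v_s = v · (f₁ − f₂)/(f₁ + f₂).
v_s = 338 × (147.6 − 122.2)/(147.6 + 122.2) = 338 × 25.4/269.8 ≈ 32 m/s.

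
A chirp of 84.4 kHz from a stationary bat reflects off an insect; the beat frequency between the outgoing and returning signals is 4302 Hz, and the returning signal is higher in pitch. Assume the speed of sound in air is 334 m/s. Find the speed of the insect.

Double Doppler shift off a moving reflector: f₂ = f₀ · (v + u)/(v − u) (u > 0 toward emitter).
Returning signal is higher, so f₂ = f₀ + Δf = 84400 + 4302 = 88702 Hz.
Rearranging, u = v · (f₂ − f₀)/(f₂ + f₀) = 334 × 4302/173102 ≈ 8.3 m/s.
So the insect is moving at 8.3 m/s toward the emitter.

8.3 m/s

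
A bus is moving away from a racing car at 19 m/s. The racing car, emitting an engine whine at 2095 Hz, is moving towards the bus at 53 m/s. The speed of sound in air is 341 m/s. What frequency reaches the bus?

With source approaching and observer receding, f' = f · (v − v_o)/(v − v_s).
f' = 2095 × (341 − 19)/(341 − 53) = 2095 × 322/288 ≈ 2342 Hz.

2342 Hz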